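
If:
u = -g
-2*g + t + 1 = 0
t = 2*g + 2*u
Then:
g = 1/2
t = 0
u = -1/2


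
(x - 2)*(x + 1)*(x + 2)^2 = x^4 + 3*x^3 - 2*x^2 - 12*x - 8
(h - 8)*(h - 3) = h^2 - 11*h + 24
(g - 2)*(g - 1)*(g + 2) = g^3 - g^2 - 4*g + 4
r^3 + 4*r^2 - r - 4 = (r - 1)*(r + 1)*(r + 4)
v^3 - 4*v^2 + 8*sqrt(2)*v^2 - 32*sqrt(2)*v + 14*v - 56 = (v - 4)*(v + sqrt(2))*(v + 7*sqrt(2))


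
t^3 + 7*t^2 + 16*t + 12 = (t + 2)^2*(t + 3)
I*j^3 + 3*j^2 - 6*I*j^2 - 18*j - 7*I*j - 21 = (j - 7)*(j - 3*I)*(I*j + I)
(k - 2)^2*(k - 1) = k^3 - 5*k^2 + 8*k - 4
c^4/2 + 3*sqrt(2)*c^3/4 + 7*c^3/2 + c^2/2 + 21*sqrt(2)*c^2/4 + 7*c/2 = c*(c/2 + sqrt(2)/2)*(c + 7)*(c + sqrt(2)/2)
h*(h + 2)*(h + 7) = h^3 + 9*h^2 + 14*h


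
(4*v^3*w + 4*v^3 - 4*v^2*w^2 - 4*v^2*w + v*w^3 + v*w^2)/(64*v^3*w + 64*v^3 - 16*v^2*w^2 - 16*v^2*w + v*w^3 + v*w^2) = (4*v^2 - 4*v*w + w^2)/(64*v^2 - 16*v*w + w^2)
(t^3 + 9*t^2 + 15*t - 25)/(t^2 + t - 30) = (t^3 + 9*t^2 + 15*t - 25)/(t^2 + t - 30)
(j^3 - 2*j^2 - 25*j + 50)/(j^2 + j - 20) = (j^2 - 7*j + 10)/(j - 4)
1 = 1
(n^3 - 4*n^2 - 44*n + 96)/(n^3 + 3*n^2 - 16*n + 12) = (n - 8)/(n - 1)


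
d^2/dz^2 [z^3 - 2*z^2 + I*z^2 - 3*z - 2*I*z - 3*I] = 6*z - 4 + 2*I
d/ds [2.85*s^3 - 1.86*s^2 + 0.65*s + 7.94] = 8.55*s^2 - 3.72*s + 0.65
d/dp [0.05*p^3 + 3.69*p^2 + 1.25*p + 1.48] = 0.15*p^2 + 7.38*p + 1.25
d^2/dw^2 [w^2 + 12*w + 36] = 2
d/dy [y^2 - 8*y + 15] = 2*y - 8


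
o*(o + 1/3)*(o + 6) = o^3 + 19*o^2/3 + 2*o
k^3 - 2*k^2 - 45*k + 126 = (k - 6)*(k - 3)*(k + 7)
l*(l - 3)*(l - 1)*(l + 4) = l^4 - 13*l^2 + 12*l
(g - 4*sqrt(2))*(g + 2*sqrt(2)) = g^2 - 2*sqrt(2)*g - 16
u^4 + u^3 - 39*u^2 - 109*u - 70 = (u - 7)*(u + 1)*(u + 2)*(u + 5)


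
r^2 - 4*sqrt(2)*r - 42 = (r - 7*sqrt(2))*(r + 3*sqrt(2))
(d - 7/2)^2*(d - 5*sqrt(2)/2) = d^3 - 7*d^2 - 5*sqrt(2)*d^2/2 + 49*d/4 + 35*sqrt(2)*d/2 - 245*sqrt(2)/8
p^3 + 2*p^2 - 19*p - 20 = (p - 4)*(p + 1)*(p + 5)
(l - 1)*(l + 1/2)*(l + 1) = l^3 + l^2/2 - l - 1/2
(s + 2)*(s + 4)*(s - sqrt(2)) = s^3 - sqrt(2)*s^2 + 6*s^2 - 6*sqrt(2)*s + 8*s - 8*sqrt(2)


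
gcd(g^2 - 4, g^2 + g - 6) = g - 2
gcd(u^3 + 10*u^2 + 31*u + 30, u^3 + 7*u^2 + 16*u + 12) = u^2 + 5*u + 6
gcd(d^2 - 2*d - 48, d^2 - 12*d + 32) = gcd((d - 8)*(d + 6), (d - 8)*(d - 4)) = d - 8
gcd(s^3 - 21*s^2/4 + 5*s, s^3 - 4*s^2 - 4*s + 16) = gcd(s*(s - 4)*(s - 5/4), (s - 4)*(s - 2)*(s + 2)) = s - 4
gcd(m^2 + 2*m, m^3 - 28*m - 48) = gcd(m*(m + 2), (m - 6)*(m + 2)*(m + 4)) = m + 2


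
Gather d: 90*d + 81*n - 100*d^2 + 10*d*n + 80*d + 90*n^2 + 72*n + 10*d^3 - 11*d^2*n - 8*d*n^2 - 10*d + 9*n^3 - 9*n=10*d^3 + d^2*(-11*n - 100) + d*(-8*n^2 + 10*n + 160) + 9*n^3 + 90*n^2 + 144*n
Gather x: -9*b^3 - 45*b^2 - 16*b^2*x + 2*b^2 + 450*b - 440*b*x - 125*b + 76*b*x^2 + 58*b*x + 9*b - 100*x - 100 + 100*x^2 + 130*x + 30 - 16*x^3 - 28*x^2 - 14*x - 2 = -9*b^3 - 43*b^2 + 334*b - 16*x^3 + x^2*(76*b + 72) + x*(-16*b^2 - 382*b + 16) - 72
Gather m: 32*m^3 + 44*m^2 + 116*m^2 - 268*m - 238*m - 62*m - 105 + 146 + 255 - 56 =32*m^3 + 160*m^2 - 568*m + 240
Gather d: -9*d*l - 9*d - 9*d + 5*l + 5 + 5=d*(-9*l - 18) + 5*l + 10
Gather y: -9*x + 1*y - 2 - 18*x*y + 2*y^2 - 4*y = -9*x + 2*y^2 + y*(-18*x - 3) - 2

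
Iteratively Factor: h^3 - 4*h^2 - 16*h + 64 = (h + 4)*(h^2 - 8*h + 16) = (h - 4)*(h + 4)*(h - 4)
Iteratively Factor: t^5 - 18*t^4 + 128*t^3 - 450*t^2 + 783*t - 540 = (t - 3)*(t^4 - 15*t^3 + 83*t^2 - 201*t + 180) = (t - 3)^2*(t^3 - 12*t^2 + 47*t - 60) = (t - 4)*(t - 3)^2*(t^2 - 8*t + 15) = (t - 5)*(t - 4)*(t - 3)^2*(t - 3)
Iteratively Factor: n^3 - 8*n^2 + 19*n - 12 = (n - 4)*(n^2 - 4*n + 3) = (n - 4)*(n - 1)*(n - 3)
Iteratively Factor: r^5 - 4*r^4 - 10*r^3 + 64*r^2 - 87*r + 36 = (r - 1)*(r^4 - 3*r^3 - 13*r^2 + 51*r - 36) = (r - 1)*(r + 4)*(r^3 - 7*r^2 + 15*r - 9) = (r - 3)*(r - 1)*(r + 4)*(r^2 - 4*r + 3) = (r - 3)*(r - 1)^2*(r + 4)*(r - 3)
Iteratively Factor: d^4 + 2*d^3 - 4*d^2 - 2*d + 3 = (d + 1)*(d^3 + d^2 - 5*d + 3) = (d - 1)*(d + 1)*(d^2 + 2*d - 3) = (d - 1)^2*(d + 1)*(d + 3)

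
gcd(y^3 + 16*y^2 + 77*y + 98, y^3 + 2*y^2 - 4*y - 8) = y + 2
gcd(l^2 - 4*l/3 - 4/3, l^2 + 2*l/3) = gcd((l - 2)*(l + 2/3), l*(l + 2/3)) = l + 2/3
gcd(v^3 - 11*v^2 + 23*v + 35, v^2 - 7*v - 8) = v + 1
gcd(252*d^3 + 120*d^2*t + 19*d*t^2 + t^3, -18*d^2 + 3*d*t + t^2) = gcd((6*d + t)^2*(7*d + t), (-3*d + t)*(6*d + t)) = 6*d + t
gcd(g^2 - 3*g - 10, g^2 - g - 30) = 1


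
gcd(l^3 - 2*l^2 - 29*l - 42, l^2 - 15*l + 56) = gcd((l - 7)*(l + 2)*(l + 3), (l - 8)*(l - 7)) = l - 7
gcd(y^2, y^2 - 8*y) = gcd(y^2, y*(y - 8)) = y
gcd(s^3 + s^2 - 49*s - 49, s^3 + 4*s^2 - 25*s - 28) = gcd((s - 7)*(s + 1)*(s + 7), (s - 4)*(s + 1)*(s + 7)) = s^2 + 8*s + 7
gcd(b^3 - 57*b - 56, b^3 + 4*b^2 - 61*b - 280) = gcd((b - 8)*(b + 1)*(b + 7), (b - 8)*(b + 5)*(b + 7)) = b^2 - b - 56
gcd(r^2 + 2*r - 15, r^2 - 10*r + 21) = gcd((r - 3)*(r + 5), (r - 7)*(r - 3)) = r - 3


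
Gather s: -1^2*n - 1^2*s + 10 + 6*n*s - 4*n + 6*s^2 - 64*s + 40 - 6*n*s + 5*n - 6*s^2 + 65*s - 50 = 0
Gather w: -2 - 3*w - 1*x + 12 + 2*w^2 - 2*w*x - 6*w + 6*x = 2*w^2 + w*(-2*x - 9) + 5*x + 10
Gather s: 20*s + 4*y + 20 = 20*s + 4*y + 20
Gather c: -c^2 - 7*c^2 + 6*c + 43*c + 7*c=-8*c^2 + 56*c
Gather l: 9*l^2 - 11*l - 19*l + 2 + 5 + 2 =9*l^2 - 30*l + 9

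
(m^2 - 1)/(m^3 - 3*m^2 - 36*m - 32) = (m - 1)/(m^2 - 4*m - 32)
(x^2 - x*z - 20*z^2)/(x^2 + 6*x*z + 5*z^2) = (x^2 - x*z - 20*z^2)/(x^2 + 6*x*z + 5*z^2)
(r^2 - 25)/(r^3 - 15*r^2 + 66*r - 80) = (r + 5)/(r^2 - 10*r + 16)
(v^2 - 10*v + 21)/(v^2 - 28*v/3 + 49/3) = 3*(v - 3)/(3*v - 7)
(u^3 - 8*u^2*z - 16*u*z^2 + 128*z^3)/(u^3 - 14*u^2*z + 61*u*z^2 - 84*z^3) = (u^2 - 4*u*z - 32*z^2)/(u^2 - 10*u*z + 21*z^2)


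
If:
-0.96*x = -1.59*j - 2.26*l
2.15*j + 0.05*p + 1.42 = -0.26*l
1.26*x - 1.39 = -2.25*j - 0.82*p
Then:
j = -0.0183690332047434*x - 0.822322981461702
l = 0.437702107431656*x + 0.578536964833675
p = 3.95149598571809 - 1.48618253084064*x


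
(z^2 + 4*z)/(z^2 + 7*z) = (z + 4)/(z + 7)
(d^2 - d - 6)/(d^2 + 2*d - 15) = (d + 2)/(d + 5)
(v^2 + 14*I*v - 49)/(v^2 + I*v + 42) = (v + 7*I)/(v - 6*I)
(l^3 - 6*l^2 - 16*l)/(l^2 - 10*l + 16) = l*(l + 2)/(l - 2)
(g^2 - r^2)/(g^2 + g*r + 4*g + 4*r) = (g - r)/(g + 4)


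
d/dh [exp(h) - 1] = exp(h)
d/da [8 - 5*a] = -5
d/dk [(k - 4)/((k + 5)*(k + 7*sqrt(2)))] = ((4 - k)*(k + 5) + (4 - k)*(k + 7*sqrt(2)) + (k + 5)*(k + 7*sqrt(2)))/((k + 5)^2*(k + 7*sqrt(2))^2)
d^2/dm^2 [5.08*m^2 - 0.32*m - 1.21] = 10.1600000000000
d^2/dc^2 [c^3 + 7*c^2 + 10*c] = 6*c + 14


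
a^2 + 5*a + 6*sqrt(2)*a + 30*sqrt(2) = (a + 5)*(a + 6*sqrt(2))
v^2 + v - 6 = (v - 2)*(v + 3)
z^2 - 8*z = z*(z - 8)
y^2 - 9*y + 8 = (y - 8)*(y - 1)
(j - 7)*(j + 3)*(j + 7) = j^3 + 3*j^2 - 49*j - 147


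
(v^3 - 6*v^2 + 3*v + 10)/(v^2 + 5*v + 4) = (v^2 - 7*v + 10)/(v + 4)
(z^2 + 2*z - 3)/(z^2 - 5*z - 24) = (z - 1)/(z - 8)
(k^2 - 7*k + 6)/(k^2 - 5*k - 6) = (k - 1)/(k + 1)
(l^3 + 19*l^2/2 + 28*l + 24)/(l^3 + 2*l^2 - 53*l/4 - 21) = 2*(l + 4)/(2*l - 7)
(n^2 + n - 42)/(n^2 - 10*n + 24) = (n + 7)/(n - 4)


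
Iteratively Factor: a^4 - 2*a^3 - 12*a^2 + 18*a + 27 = (a + 1)*(a^3 - 3*a^2 - 9*a + 27) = (a - 3)*(a + 1)*(a^2 - 9) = (a - 3)*(a + 1)*(a + 3)*(a - 3)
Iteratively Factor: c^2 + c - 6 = (c - 2)*(c + 3)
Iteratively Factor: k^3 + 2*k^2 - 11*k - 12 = (k + 1)*(k^2 + k - 12) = (k + 1)*(k + 4)*(k - 3)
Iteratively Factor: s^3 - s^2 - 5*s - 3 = (s - 3)*(s^2 + 2*s + 1) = (s - 3)*(s + 1)*(s + 1)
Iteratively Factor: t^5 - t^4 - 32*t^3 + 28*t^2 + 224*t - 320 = (t + 4)*(t^4 - 5*t^3 - 12*t^2 + 76*t - 80) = (t - 2)*(t + 4)*(t^3 - 3*t^2 - 18*t + 40) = (t - 5)*(t - 2)*(t + 4)*(t^2 + 2*t - 8) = (t - 5)*(t - 2)^2*(t + 4)*(t + 4)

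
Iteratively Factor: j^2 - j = (j - 1)*(j)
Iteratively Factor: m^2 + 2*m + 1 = (m + 1)*(m + 1)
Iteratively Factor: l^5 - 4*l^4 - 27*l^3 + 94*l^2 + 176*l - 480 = (l - 4)*(l^4 - 27*l^2 - 14*l + 120) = (l - 5)*(l - 4)*(l^3 + 5*l^2 - 2*l - 24) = (l - 5)*(l - 4)*(l + 3)*(l^2 + 2*l - 8) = (l - 5)*(l - 4)*(l + 3)*(l + 4)*(l - 2)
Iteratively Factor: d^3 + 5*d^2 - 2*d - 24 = (d + 4)*(d^2 + d - 6) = (d + 3)*(d + 4)*(d - 2)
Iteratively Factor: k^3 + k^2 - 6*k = (k)*(k^2 + k - 6) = k*(k + 3)*(k - 2)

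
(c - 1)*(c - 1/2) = c^2 - 3*c/2 + 1/2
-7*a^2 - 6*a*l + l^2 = (-7*a + l)*(a + l)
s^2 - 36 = (s - 6)*(s + 6)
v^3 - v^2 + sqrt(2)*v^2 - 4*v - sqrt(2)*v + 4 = (v - 1)*(v - sqrt(2))*(v + 2*sqrt(2))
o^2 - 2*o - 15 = (o - 5)*(o + 3)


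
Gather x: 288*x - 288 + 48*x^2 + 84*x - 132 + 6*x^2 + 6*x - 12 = 54*x^2 + 378*x - 432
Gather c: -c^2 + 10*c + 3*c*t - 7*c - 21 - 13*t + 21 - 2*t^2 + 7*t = -c^2 + c*(3*t + 3) - 2*t^2 - 6*t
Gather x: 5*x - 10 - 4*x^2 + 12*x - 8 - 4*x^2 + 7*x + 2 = -8*x^2 + 24*x - 16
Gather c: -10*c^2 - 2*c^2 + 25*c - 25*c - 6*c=-12*c^2 - 6*c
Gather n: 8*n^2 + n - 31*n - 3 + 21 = 8*n^2 - 30*n + 18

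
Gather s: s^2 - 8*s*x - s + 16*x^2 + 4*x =s^2 + s*(-8*x - 1) + 16*x^2 + 4*x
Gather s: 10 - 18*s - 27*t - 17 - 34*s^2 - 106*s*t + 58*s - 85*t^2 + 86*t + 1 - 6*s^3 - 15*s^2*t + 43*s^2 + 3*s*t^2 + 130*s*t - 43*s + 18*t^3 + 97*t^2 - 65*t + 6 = -6*s^3 + s^2*(9 - 15*t) + s*(3*t^2 + 24*t - 3) + 18*t^3 + 12*t^2 - 6*t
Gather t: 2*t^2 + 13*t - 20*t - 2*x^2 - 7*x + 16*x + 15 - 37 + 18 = 2*t^2 - 7*t - 2*x^2 + 9*x - 4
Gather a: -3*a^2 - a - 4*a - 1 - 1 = -3*a^2 - 5*a - 2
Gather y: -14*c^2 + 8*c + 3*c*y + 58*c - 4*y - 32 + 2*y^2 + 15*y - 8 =-14*c^2 + 66*c + 2*y^2 + y*(3*c + 11) - 40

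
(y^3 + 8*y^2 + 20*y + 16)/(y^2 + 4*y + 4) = y + 4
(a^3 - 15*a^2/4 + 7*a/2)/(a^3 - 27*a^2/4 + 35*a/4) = (a - 2)/(a - 5)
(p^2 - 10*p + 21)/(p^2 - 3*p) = (p - 7)/p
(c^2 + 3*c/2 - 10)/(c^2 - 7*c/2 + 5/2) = (c + 4)/(c - 1)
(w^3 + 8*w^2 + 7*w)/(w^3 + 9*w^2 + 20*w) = (w^2 + 8*w + 7)/(w^2 + 9*w + 20)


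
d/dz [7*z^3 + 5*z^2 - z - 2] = 21*z^2 + 10*z - 1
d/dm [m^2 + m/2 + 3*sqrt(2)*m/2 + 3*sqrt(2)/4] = 2*m + 1/2 + 3*sqrt(2)/2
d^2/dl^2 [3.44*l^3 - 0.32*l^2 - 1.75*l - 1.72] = 20.64*l - 0.64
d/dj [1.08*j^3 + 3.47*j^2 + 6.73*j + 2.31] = 3.24*j^2 + 6.94*j + 6.73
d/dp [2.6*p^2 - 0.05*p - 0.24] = 5.2*p - 0.05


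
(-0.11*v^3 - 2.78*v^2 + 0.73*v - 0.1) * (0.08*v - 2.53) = -0.0088*v^4 + 0.0559*v^3 + 7.0918*v^2 - 1.8549*v + 0.253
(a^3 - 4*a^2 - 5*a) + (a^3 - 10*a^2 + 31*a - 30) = 2*a^3 - 14*a^2 + 26*a - 30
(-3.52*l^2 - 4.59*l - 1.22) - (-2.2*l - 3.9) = -3.52*l^2 - 2.39*l + 2.68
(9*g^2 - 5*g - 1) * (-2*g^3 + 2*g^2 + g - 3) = -18*g^5 + 28*g^4 + g^3 - 34*g^2 + 14*g + 3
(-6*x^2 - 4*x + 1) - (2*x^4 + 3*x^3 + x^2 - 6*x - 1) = -2*x^4 - 3*x^3 - 7*x^2 + 2*x + 2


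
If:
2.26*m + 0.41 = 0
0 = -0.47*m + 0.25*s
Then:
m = -0.18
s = -0.34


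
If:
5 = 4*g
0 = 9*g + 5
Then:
No Solution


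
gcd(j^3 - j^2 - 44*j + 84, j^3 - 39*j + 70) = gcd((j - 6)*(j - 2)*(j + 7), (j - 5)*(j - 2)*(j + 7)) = j^2 + 5*j - 14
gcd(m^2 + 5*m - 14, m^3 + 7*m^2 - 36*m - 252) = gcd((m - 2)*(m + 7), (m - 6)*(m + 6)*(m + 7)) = m + 7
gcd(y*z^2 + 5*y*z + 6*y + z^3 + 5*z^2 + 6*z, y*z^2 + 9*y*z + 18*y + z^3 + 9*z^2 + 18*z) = y*z + 3*y + z^2 + 3*z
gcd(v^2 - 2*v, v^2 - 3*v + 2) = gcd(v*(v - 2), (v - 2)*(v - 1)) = v - 2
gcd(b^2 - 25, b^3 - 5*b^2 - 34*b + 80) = b + 5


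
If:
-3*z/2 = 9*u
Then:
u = -z/6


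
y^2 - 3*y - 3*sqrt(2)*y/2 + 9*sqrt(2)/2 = (y - 3)*(y - 3*sqrt(2)/2)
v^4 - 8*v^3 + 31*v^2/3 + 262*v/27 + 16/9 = (v - 6)*(v - 8/3)*(v + 1/3)^2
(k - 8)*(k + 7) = k^2 - k - 56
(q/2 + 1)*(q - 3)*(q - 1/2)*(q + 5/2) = q^4/2 + q^3/2 - 37*q^2/8 - 43*q/8 + 15/4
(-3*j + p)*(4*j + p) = -12*j^2 + j*p + p^2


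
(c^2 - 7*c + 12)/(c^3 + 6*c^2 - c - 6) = (c^2 - 7*c + 12)/(c^3 + 6*c^2 - c - 6)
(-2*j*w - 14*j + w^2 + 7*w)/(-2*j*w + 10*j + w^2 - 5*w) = (w + 7)/(w - 5)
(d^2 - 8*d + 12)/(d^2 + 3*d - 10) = (d - 6)/(d + 5)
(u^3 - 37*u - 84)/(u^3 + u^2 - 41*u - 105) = (u + 4)/(u + 5)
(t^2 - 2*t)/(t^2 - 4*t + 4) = t/(t - 2)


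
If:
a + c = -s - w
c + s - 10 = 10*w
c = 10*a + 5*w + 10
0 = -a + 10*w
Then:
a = -100/21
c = -40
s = 950/21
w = -10/21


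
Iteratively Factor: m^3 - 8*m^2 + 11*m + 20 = (m - 4)*(m^2 - 4*m - 5) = (m - 4)*(m + 1)*(m - 5)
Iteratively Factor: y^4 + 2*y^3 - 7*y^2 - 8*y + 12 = (y - 2)*(y^3 + 4*y^2 + y - 6) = (y - 2)*(y + 2)*(y^2 + 2*y - 3) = (y - 2)*(y - 1)*(y + 2)*(y + 3)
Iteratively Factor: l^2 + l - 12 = (l - 3)*(l + 4)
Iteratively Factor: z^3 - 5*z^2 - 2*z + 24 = (z + 2)*(z^2 - 7*z + 12) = (z - 3)*(z + 2)*(z - 4)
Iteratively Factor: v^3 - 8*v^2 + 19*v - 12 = (v - 4)*(v^2 - 4*v + 3) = (v - 4)*(v - 3)*(v - 1)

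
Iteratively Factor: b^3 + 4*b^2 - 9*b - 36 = (b + 3)*(b^2 + b - 12) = (b - 3)*(b + 3)*(b + 4)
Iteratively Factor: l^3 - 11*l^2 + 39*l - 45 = (l - 5)*(l^2 - 6*l + 9) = (l - 5)*(l - 3)*(l - 3)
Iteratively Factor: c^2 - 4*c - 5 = (c + 1)*(c - 5)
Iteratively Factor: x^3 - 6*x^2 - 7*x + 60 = (x + 3)*(x^2 - 9*x + 20) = (x - 5)*(x + 3)*(x - 4)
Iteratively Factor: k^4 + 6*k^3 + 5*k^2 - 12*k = (k + 4)*(k^3 + 2*k^2 - 3*k) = (k + 3)*(k + 4)*(k^2 - k) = (k - 1)*(k + 3)*(k + 4)*(k)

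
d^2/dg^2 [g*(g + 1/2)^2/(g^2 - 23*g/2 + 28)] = 8*(232*g^3 - 2100*g^2 + 4662*g + 1729)/(8*g^6 - 276*g^5 + 3846*g^4 - 27623*g^3 + 107688*g^2 - 216384*g + 175616)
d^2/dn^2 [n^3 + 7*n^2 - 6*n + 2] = 6*n + 14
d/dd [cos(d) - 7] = -sin(d)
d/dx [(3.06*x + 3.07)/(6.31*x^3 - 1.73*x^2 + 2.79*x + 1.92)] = (-38.6172*x^3 - 52.8213*x^2 + 10.6222*x - 2.6901)/(39.8161*x^6 - 21.8326*x^5 + 38.2027*x^4 + 14.577*x^3 + 1.1409*x^2 + 10.7136*x + 3.6864)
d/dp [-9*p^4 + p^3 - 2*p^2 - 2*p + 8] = -36*p^3 + 3*p^2 - 4*p - 2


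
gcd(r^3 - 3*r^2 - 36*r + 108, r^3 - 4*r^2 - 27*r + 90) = r^2 - 9*r + 18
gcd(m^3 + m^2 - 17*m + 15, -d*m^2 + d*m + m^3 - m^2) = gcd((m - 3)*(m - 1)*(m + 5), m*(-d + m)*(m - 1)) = m - 1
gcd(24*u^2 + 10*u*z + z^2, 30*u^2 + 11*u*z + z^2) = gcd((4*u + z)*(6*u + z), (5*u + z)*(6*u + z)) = 6*u + z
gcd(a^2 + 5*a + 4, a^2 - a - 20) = a + 4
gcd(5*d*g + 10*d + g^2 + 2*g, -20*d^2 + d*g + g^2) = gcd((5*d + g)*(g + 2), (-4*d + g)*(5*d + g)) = 5*d + g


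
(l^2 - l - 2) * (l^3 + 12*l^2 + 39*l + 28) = l^5 + 11*l^4 + 25*l^3 - 35*l^2 - 106*l - 56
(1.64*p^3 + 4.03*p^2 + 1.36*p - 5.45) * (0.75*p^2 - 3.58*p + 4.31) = 1.23*p^5 - 2.8487*p^4 - 6.339*p^3 + 8.413*p^2 + 25.3726*p - 23.4895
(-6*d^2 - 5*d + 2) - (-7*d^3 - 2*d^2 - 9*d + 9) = 7*d^3 - 4*d^2 + 4*d - 7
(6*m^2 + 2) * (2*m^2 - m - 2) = 12*m^4 - 6*m^3 - 8*m^2 - 2*m - 4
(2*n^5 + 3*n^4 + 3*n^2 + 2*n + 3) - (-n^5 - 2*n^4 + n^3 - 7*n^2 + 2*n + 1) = 3*n^5 + 5*n^4 - n^3 + 10*n^2 + 2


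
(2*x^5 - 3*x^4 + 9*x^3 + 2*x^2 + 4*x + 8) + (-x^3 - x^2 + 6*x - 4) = 2*x^5 - 3*x^4 + 8*x^3 + x^2 + 10*x + 4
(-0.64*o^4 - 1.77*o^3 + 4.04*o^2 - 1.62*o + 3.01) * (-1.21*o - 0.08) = 0.7744*o^5 + 2.1929*o^4 - 4.7468*o^3 + 1.637*o^2 - 3.5125*o - 0.2408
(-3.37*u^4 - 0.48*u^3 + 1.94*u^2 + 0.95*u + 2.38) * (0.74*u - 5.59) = -2.4938*u^5 + 18.4831*u^4 + 4.1188*u^3 - 10.1416*u^2 - 3.5493*u - 13.3042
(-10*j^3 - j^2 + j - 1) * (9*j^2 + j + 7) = -90*j^5 - 19*j^4 - 62*j^3 - 15*j^2 + 6*j - 7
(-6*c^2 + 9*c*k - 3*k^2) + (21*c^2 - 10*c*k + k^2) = 15*c^2 - c*k - 2*k^2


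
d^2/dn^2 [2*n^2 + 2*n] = 4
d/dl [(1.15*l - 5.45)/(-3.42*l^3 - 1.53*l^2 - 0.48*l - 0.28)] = (7.866*l^3 - 54.1575*l^2 - 16.677*l - 2.938)/(11.6964*l^6 + 10.4652*l^5 + 5.6241*l^4 + 3.384*l^3 + 1.0872*l^2 + 0.2688*l + 0.0784)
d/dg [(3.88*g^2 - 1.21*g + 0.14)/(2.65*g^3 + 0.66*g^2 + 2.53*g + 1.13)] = (-10.282*g^4 + 6.413*g^3 + 9.502*g^2 + 8.584*g - 1.7215)/(7.0225*g^6 + 3.498*g^5 + 13.8446*g^4 + 9.3286*g^3 + 7.8925*g^2 + 5.7178*g + 1.2769)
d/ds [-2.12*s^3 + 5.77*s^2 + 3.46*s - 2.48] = -6.36*s^2 + 11.54*s + 3.46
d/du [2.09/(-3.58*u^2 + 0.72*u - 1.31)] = (14.9644*u - 1.5048)/(3.58*u^2 - 0.72*u + 1.31)^2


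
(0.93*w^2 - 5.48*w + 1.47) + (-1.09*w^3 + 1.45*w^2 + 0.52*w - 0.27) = -1.09*w^3 + 2.38*w^2 - 4.96*w + 1.2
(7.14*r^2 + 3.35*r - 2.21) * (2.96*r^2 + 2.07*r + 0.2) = 21.1344*r^4 + 24.6958*r^3 + 1.8209*r^2 - 3.9047*r - 0.442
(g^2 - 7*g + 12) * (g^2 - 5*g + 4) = g^4 - 12*g^3 + 51*g^2 - 88*g + 48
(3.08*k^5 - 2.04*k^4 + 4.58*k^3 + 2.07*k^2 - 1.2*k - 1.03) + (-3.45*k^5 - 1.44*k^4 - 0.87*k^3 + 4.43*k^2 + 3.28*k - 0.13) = -0.37*k^5 - 3.48*k^4 + 3.71*k^3 + 6.5*k^2 + 2.08*k - 1.16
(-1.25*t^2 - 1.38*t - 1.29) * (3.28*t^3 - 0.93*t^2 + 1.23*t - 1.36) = -4.1*t^5 - 3.3639*t^4 - 4.4853*t^3 + 1.2023*t^2 + 0.2901*t + 1.7544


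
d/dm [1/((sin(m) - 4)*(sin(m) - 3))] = (7 - 2*sin(m))*cos(m)/((sin(m) - 4)^2*(sin(m) - 3)^2)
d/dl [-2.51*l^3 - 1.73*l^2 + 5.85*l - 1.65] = -7.53*l^2 - 3.46*l + 5.85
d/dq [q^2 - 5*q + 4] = 2*q - 5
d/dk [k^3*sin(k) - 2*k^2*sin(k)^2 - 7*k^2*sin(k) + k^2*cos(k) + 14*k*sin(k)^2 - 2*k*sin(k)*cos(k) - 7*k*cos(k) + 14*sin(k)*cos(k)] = k^3*cos(k) + 2*k^2*sin(k) - 2*k^2*sin(2*k) - 7*k^2*cos(k) - 7*k*sin(k) + 14*k*sin(2*k) + 2*k*cos(k) - 2*k - sin(2*k) - 7*cos(k) + 7*cos(2*k) + 7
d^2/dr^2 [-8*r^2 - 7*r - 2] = -16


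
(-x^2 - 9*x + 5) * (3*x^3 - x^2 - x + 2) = -3*x^5 - 26*x^4 + 25*x^3 + 2*x^2 - 23*x + 10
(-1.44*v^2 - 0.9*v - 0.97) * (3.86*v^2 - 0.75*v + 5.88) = -5.5584*v^4 - 2.394*v^3 - 11.5364*v^2 - 4.5645*v - 5.7036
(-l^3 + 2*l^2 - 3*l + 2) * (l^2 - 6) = -l^5 + 2*l^4 + 3*l^3 - 10*l^2 + 18*l - 12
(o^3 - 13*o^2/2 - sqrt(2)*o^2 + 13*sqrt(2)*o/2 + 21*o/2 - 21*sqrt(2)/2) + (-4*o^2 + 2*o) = o^3 - 21*o^2/2 - sqrt(2)*o^2 + 13*sqrt(2)*o/2 + 25*o/2 - 21*sqrt(2)/2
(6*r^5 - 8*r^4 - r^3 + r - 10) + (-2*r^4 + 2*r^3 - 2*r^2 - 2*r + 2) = 6*r^5 - 10*r^4 + r^3 - 2*r^2 - r - 8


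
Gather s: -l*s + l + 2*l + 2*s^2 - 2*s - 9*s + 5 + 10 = 3*l + 2*s^2 + s*(-l - 11) + 15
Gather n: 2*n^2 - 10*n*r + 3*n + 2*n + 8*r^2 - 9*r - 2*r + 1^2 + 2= 2*n^2 + n*(5 - 10*r) + 8*r^2 - 11*r + 3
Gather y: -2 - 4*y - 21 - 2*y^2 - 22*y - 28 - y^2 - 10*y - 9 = -3*y^2 - 36*y - 60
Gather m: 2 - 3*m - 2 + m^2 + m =m^2 - 2*m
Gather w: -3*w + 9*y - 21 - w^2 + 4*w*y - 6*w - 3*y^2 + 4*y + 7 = -w^2 + w*(4*y - 9) - 3*y^2 + 13*y - 14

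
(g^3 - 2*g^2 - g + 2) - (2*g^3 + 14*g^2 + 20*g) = -g^3 - 16*g^2 - 21*g + 2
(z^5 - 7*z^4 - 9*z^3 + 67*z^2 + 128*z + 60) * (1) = z^5 - 7*z^4 - 9*z^3 + 67*z^2 + 128*z + 60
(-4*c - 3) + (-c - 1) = -5*c - 4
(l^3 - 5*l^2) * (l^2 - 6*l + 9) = l^5 - 11*l^4 + 39*l^3 - 45*l^2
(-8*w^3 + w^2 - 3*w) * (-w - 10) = 8*w^4 + 79*w^3 - 7*w^2 + 30*w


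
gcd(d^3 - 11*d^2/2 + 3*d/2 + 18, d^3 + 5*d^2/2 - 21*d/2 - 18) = d^2 - 3*d/2 - 9/2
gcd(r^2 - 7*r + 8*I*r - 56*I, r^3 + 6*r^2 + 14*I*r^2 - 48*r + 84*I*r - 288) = r + 8*I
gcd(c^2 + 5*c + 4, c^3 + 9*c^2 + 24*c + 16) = c^2 + 5*c + 4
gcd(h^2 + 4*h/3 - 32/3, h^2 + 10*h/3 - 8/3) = h + 4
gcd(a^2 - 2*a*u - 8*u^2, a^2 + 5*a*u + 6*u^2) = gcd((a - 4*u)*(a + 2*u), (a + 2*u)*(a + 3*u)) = a + 2*u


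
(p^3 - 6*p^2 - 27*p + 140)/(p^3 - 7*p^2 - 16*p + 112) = (p + 5)/(p + 4)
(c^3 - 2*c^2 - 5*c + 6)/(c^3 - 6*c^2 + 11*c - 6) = (c + 2)/(c - 2)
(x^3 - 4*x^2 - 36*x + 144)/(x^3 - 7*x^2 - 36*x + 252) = (x - 4)/(x - 7)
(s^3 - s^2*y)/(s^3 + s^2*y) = (s - y)/(s + y)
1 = 1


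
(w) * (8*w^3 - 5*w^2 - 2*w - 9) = 8*w^4 - 5*w^3 - 2*w^2 - 9*w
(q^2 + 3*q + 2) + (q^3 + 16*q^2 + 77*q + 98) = q^3 + 17*q^2 + 80*q + 100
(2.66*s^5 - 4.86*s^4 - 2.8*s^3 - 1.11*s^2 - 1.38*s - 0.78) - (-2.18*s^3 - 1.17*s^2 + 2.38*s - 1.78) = 2.66*s^5 - 4.86*s^4 - 0.62*s^3 + 0.0599999999999998*s^2 - 3.76*s + 1.0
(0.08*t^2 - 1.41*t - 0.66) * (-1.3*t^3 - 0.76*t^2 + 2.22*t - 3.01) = -0.104*t^5 + 1.7722*t^4 + 2.1072*t^3 - 2.8694*t^2 + 2.7789*t + 1.9866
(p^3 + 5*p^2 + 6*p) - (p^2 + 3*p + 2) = p^3 + 4*p^2 + 3*p - 2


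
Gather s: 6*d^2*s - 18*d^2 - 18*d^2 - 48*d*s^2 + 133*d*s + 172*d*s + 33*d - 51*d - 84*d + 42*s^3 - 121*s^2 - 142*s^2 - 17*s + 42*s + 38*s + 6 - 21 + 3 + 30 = -36*d^2 - 102*d + 42*s^3 + s^2*(-48*d - 263) + s*(6*d^2 + 305*d + 63) + 18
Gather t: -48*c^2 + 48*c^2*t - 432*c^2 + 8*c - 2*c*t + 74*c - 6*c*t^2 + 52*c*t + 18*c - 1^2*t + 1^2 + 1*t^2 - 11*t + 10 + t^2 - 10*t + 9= -480*c^2 + 100*c + t^2*(2 - 6*c) + t*(48*c^2 + 50*c - 22) + 20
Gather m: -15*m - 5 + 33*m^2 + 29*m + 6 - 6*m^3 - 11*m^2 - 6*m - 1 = -6*m^3 + 22*m^2 + 8*m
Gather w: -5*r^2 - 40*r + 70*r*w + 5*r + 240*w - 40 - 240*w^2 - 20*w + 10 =-5*r^2 - 35*r - 240*w^2 + w*(70*r + 220) - 30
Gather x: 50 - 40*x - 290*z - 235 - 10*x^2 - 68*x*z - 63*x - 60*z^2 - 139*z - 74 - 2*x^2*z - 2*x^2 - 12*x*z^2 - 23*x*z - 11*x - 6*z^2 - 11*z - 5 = x^2*(-2*z - 12) + x*(-12*z^2 - 91*z - 114) - 66*z^2 - 440*z - 264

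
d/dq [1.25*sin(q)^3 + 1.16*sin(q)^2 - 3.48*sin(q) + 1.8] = (3.75*sin(q)^2 + 2.32*sin(q) - 3.48)*cos(q)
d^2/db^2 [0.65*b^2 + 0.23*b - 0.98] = 1.30000000000000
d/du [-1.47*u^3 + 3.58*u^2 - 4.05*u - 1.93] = -4.41*u^2 + 7.16*u - 4.05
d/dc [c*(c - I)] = 2*c - I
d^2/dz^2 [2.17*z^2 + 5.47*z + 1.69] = 4.34000000000000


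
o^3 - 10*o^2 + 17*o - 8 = (o - 8)*(o - 1)^2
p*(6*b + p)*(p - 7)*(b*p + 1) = 6*b^2*p^3 - 42*b^2*p^2 + b*p^4 - 7*b*p^3 + 6*b*p^2 - 42*b*p + p^3 - 7*p^2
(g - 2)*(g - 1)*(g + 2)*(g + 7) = g^4 + 6*g^3 - 11*g^2 - 24*g + 28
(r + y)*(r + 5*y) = r^2 + 6*r*y + 5*y^2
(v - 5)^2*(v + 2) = v^3 - 8*v^2 + 5*v + 50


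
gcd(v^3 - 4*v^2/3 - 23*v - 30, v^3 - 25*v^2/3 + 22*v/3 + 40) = v^2 - 13*v/3 - 10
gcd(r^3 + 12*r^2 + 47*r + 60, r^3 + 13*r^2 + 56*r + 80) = r^2 + 9*r + 20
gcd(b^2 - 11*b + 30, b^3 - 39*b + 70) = b - 5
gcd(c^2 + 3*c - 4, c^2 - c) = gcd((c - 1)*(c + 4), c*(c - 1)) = c - 1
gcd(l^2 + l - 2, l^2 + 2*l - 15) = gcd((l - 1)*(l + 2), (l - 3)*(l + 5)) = 1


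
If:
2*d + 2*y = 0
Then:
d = -y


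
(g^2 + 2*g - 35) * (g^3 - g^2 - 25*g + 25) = g^5 + g^4 - 62*g^3 + 10*g^2 + 925*g - 875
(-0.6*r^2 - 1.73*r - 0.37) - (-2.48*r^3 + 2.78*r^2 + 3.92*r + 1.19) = 2.48*r^3 - 3.38*r^2 - 5.65*r - 1.56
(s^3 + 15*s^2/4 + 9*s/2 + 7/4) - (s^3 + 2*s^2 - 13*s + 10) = 7*s^2/4 + 35*s/2 - 33/4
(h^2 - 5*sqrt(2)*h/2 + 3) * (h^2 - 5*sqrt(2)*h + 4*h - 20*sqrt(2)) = h^4 - 15*sqrt(2)*h^3/2 + 4*h^3 - 30*sqrt(2)*h^2 + 28*h^2 - 15*sqrt(2)*h + 112*h - 60*sqrt(2)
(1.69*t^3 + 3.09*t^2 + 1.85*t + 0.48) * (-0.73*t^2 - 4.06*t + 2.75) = -1.2337*t^5 - 9.1171*t^4 - 9.2484*t^3 + 0.636099999999999*t^2 + 3.1387*t + 1.32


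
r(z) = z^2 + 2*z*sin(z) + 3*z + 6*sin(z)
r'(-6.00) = -14.20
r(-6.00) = 16.32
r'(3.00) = -2.60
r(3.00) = 19.69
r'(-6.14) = -15.21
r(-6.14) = 18.38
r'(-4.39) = -3.00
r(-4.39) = 3.47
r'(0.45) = 10.98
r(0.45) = 4.55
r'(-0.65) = 4.23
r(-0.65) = -4.37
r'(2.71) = -1.12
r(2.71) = 20.25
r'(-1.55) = -2.04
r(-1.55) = -5.15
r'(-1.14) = 0.46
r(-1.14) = -5.50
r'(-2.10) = -3.84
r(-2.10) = -3.44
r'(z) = 2*z*cos(z) + 2*z + 2*sin(z) + 6*cos(z) + 3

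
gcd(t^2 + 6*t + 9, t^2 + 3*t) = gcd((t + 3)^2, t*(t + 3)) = t + 3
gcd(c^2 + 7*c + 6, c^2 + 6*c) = c + 6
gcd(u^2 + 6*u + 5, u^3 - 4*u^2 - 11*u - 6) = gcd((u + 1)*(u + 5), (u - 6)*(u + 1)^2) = u + 1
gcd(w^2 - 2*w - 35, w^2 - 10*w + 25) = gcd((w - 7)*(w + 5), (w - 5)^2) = 1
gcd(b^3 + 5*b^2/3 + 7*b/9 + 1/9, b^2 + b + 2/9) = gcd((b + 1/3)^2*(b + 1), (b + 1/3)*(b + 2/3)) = b + 1/3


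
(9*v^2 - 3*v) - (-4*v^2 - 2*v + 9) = 13*v^2 - v - 9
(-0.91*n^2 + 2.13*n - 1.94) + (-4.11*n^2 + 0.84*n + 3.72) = -5.02*n^2 + 2.97*n + 1.78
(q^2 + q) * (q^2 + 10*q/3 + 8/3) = q^4 + 13*q^3/3 + 6*q^2 + 8*q/3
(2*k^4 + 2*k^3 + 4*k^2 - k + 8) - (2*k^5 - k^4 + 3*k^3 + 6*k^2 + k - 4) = -2*k^5 + 3*k^4 - k^3 - 2*k^2 - 2*k + 12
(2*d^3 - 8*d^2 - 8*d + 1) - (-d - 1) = 2*d^3 - 8*d^2 - 7*d + 2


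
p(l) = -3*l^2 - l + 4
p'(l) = -6*l - 1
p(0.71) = 1.78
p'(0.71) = -5.26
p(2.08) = -11.06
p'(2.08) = -13.48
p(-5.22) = -72.53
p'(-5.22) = 30.32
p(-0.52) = 3.71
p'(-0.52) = 2.12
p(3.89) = -45.29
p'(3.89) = -24.34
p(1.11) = -0.81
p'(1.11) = -7.66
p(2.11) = -11.47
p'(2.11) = -13.66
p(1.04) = -0.28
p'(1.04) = -7.24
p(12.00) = -440.00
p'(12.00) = -73.00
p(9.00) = -248.00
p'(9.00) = -55.00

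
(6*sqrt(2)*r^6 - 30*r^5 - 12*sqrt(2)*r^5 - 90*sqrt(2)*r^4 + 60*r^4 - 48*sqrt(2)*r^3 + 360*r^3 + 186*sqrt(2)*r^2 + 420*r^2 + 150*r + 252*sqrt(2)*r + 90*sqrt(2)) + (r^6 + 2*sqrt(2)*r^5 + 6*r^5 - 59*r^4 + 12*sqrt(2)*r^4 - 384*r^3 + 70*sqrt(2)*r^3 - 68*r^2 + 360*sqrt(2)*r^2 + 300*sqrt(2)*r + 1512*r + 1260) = r^6 + 6*sqrt(2)*r^6 - 24*r^5 - 10*sqrt(2)*r^5 - 78*sqrt(2)*r^4 + r^4 - 24*r^3 + 22*sqrt(2)*r^3 + 352*r^2 + 546*sqrt(2)*r^2 + 552*sqrt(2)*r + 1662*r + 90*sqrt(2) + 1260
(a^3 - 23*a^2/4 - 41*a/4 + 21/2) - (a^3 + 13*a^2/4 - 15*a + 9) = -9*a^2 + 19*a/4 + 3/2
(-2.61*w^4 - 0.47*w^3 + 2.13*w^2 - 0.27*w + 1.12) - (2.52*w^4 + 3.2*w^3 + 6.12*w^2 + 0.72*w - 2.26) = -5.13*w^4 - 3.67*w^3 - 3.99*w^2 - 0.99*w + 3.38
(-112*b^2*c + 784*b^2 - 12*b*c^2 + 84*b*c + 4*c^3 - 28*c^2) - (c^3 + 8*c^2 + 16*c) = -112*b^2*c + 784*b^2 - 12*b*c^2 + 84*b*c + 3*c^3 - 36*c^2 - 16*c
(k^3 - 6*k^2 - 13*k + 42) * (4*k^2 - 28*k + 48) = 4*k^5 - 52*k^4 + 164*k^3 + 244*k^2 - 1800*k + 2016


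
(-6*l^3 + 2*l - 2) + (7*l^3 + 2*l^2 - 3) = l^3 + 2*l^2 + 2*l - 5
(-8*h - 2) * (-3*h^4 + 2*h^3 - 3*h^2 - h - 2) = 24*h^5 - 10*h^4 + 20*h^3 + 14*h^2 + 18*h + 4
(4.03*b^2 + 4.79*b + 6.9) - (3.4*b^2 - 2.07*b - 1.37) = 0.63*b^2 + 6.86*b + 8.27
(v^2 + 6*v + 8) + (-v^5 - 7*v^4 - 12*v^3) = -v^5 - 7*v^4 - 12*v^3 + v^2 + 6*v + 8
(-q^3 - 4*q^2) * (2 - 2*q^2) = 2*q^5 + 8*q^4 - 2*q^3 - 8*q^2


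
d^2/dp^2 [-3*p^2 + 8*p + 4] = -6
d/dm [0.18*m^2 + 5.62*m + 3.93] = 0.36*m + 5.62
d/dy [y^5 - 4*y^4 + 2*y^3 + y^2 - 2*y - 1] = 5*y^4 - 16*y^3 + 6*y^2 + 2*y - 2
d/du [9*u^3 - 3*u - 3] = 27*u^2 - 3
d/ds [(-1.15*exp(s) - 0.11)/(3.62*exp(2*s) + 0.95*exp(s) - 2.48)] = (4.163*exp(2*s) + 0.7964*exp(s) + 2.9565)*exp(s)/(13.1044*exp(4*s) + 6.878*exp(3*s) - 17.0527*exp(2*s) - 4.712*exp(s) + 6.1504)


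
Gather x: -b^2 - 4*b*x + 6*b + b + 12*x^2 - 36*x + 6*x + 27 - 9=-b^2 + 7*b + 12*x^2 + x*(-4*b - 30) + 18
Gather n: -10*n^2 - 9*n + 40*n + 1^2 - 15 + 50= -10*n^2 + 31*n + 36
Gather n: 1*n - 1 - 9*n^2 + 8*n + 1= -9*n^2 + 9*n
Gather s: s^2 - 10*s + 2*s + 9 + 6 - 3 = s^2 - 8*s + 12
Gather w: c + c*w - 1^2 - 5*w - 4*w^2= c - 4*w^2 + w*(c - 5) - 1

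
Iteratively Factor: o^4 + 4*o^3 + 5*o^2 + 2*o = (o + 1)*(o^3 + 3*o^2 + 2*o) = o*(o + 1)*(o^2 + 3*o + 2) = o*(o + 1)^2*(o + 2)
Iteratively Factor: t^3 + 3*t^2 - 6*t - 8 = (t + 4)*(t^2 - t - 2) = (t - 2)*(t + 4)*(t + 1)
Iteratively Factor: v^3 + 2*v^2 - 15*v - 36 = (v + 3)*(v^2 - v - 12) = (v - 4)*(v + 3)*(v + 3)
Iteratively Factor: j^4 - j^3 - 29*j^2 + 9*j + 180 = (j + 3)*(j^3 - 4*j^2 - 17*j + 60) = (j + 3)*(j + 4)*(j^2 - 8*j + 15) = (j - 3)*(j + 3)*(j + 4)*(j - 5)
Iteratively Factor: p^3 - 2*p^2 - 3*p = (p + 1)*(p^2 - 3*p) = (p - 3)*(p + 1)*(p)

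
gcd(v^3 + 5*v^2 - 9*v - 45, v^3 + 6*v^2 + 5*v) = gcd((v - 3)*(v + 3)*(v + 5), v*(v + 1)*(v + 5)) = v + 5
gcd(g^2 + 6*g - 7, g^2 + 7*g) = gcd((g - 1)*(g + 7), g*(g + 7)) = g + 7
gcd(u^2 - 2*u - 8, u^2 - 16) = u - 4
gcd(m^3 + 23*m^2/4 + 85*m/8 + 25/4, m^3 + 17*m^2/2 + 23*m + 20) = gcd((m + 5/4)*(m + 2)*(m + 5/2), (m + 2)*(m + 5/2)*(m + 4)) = m^2 + 9*m/2 + 5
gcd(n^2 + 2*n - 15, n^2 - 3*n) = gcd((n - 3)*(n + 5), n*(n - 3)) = n - 3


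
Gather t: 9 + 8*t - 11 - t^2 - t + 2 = -t^2 + 7*t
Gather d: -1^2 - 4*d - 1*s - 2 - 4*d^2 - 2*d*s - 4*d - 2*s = -4*d^2 + d*(-2*s - 8) - 3*s - 3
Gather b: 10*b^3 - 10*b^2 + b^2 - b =10*b^3 - 9*b^2 - b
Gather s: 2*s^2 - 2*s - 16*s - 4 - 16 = 2*s^2 - 18*s - 20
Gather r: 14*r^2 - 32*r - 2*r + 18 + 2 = 14*r^2 - 34*r + 20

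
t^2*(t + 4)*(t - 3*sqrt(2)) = t^4 - 3*sqrt(2)*t^3 + 4*t^3 - 12*sqrt(2)*t^2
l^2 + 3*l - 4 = (l - 1)*(l + 4)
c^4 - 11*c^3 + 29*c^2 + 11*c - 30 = (c - 6)*(c - 5)*(c - 1)*(c + 1)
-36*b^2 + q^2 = (-6*b + q)*(6*b + q)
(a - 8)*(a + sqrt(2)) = a^2 - 8*a + sqrt(2)*a - 8*sqrt(2)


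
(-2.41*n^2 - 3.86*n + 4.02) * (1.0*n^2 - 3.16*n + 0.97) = -2.41*n^4 + 3.7556*n^3 + 13.8799*n^2 - 16.4474*n + 3.8994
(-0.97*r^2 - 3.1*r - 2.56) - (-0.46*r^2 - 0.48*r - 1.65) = -0.51*r^2 - 2.62*r - 0.91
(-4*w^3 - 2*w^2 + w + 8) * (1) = -4*w^3 - 2*w^2 + w + 8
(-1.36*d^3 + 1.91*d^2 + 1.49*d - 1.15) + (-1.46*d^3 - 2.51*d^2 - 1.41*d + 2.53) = -2.82*d^3 - 0.6*d^2 + 0.0800000000000001*d + 1.38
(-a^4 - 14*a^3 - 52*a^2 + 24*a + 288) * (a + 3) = -a^5 - 17*a^4 - 94*a^3 - 132*a^2 + 360*a + 864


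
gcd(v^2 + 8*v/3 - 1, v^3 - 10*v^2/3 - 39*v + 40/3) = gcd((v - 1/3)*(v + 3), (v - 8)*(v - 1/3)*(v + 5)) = v - 1/3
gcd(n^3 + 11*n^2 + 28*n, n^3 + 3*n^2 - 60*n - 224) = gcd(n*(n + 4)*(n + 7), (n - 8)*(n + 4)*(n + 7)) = n^2 + 11*n + 28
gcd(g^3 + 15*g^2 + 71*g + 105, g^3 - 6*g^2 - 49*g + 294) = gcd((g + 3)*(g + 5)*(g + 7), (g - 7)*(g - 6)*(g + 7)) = g + 7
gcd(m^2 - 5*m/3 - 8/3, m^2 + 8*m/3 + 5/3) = m + 1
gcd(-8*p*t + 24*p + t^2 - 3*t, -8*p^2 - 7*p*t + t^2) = 8*p - t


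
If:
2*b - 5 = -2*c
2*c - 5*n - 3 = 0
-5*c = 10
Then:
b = 9/2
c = -2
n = -7/5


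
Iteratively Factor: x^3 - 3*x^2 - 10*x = (x - 5)*(x^2 + 2*x) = x*(x - 5)*(x + 2)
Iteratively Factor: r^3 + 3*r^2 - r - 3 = (r + 3)*(r^2 - 1) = (r + 1)*(r + 3)*(r - 1)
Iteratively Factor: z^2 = (z)*(z)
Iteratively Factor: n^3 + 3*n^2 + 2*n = (n + 2)*(n^2 + n) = n*(n + 2)*(n + 1)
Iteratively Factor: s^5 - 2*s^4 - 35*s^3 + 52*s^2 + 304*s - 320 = (s + 4)*(s^4 - 6*s^3 - 11*s^2 + 96*s - 80) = (s - 5)*(s + 4)*(s^3 - s^2 - 16*s + 16) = (s - 5)*(s + 4)^2*(s^2 - 5*s + 4) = (s - 5)*(s - 4)*(s + 4)^2*(s - 1)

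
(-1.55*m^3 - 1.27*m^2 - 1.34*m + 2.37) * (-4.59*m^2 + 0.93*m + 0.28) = 7.1145*m^5 + 4.3878*m^4 + 4.5355*m^3 - 12.4801*m^2 + 1.8289*m + 0.6636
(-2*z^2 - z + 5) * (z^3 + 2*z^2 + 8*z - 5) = -2*z^5 - 5*z^4 - 13*z^3 + 12*z^2 + 45*z - 25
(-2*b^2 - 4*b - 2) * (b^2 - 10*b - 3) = -2*b^4 + 16*b^3 + 44*b^2 + 32*b + 6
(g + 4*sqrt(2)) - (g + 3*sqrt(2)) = sqrt(2)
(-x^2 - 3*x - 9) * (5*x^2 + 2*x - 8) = -5*x^4 - 17*x^3 - 43*x^2 + 6*x + 72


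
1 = 1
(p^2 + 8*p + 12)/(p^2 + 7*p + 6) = (p + 2)/(p + 1)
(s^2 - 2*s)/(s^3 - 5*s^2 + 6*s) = 1/(s - 3)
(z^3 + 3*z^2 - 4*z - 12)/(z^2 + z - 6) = z + 2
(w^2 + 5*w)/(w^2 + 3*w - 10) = w/(w - 2)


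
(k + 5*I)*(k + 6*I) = k^2 + 11*I*k - 30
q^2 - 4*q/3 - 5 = (q - 3)*(q + 5/3)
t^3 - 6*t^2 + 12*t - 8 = (t - 2)^3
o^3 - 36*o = o*(o - 6)*(o + 6)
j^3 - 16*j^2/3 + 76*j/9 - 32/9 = (j - 8/3)*(j - 2)*(j - 2/3)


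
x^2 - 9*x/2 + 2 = (x - 4)*(x - 1/2)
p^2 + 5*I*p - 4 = (p + I)*(p + 4*I)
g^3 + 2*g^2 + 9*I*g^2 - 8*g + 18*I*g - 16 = (g + 2)*(g + I)*(g + 8*I)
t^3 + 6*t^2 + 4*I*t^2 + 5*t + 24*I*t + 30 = (t + 6)*(t - I)*(t + 5*I)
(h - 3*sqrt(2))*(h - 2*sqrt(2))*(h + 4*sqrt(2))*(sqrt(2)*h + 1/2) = sqrt(2)*h^4 - 3*h^3/2 - 57*sqrt(2)*h^2/2 + 82*h + 24*sqrt(2)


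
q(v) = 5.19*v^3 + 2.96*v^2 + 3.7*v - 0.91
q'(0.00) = 3.70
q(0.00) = -0.91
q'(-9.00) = 1211.59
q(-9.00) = -3577.96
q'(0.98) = 24.46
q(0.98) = 10.44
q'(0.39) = 8.38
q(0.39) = 1.29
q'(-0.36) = 3.59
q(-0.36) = -2.10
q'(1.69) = 58.17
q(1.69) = 38.85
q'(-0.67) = 6.72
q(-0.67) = -3.62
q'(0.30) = 6.88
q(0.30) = 0.61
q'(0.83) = 19.34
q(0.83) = 7.17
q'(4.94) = 412.91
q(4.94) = 715.28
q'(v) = 15.57*v^2 + 5.92*v + 3.7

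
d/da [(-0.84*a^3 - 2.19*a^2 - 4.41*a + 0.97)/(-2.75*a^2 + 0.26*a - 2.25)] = (2.31*a^4 - 0.4368*a^3 - 7.0269*a^2 + 15.19*a + 9.6703)/(7.5625*a^4 - 1.43*a^3 + 12.4426*a^2 - 1.17*a + 5.0625)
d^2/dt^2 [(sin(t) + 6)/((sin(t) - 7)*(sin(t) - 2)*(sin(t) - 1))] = 2*(-2*sin(t)^6 - 14*sin(t)^5 + 315*sin(t)^4 - 1223*sin(t)^3 + 486*sin(t)^2 + 2716*sin(t) - 2656)/((sin(t) - 7)^3*(sin(t) - 2)^3*(sin(t) - 1)^2)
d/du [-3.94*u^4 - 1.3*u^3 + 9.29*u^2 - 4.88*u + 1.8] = -15.76*u^3 - 3.9*u^2 + 18.58*u - 4.88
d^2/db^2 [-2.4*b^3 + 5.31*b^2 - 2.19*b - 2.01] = 10.62 - 14.4*b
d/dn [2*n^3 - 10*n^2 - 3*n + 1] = 6*n^2 - 20*n - 3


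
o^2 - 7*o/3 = o*(o - 7/3)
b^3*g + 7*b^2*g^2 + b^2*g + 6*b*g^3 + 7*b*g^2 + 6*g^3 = (b + g)*(b + 6*g)*(b*g + g)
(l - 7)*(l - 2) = l^2 - 9*l + 14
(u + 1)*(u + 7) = u^2 + 8*u + 7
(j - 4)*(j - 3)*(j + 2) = j^3 - 5*j^2 - 2*j + 24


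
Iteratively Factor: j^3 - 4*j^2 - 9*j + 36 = (j - 3)*(j^2 - j - 12) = (j - 4)*(j - 3)*(j + 3)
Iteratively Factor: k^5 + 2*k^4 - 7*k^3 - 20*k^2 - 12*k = (k + 1)*(k^4 + k^3 - 8*k^2 - 12*k) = (k - 3)*(k + 1)*(k^3 + 4*k^2 + 4*k) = (k - 3)*(k + 1)*(k + 2)*(k^2 + 2*k) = (k - 3)*(k + 1)*(k + 2)^2*(k)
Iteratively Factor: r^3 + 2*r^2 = (r)*(r^2 + 2*r) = r^2*(r + 2)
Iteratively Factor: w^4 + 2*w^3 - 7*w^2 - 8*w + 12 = (w + 3)*(w^3 - w^2 - 4*w + 4) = (w - 1)*(w + 3)*(w^2 - 4) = (w - 1)*(w + 2)*(w + 3)*(w - 2)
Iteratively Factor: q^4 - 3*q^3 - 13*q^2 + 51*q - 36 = (q - 3)*(q^3 - 13*q + 12) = (q - 3)*(q - 1)*(q^2 + q - 12) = (q - 3)*(q - 1)*(q + 4)*(q - 3)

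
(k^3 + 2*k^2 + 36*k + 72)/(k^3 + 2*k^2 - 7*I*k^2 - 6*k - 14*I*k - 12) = (k + 6*I)/(k - I)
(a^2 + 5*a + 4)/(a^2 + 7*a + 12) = (a + 1)/(a + 3)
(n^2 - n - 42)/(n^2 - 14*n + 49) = (n + 6)/(n - 7)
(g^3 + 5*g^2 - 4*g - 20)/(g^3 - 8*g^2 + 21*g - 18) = (g^2 + 7*g + 10)/(g^2 - 6*g + 9)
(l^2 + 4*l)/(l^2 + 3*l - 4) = l/(l - 1)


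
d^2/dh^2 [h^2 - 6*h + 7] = 2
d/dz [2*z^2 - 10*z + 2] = 4*z - 10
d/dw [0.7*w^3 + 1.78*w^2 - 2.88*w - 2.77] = 2.1*w^2 + 3.56*w - 2.88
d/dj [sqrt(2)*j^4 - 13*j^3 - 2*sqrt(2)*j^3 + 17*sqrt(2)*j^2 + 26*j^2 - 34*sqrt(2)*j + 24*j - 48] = 4*sqrt(2)*j^3 - 39*j^2 - 6*sqrt(2)*j^2 + 34*sqrt(2)*j + 52*j - 34*sqrt(2) + 24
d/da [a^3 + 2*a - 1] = 3*a^2 + 2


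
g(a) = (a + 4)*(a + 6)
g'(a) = 2*a + 10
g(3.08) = 64.29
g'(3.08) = 16.16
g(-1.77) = 9.43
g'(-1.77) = 6.46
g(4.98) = 98.60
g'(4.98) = 19.96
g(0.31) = 27.20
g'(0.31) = 10.62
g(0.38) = 27.94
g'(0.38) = 10.76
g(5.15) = 102.02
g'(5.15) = 20.30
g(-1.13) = 13.98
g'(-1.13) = 7.74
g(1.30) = 38.69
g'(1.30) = 12.60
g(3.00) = 63.00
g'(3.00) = 16.00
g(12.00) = 288.00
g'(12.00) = 34.00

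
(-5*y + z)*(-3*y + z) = 15*y^2 - 8*y*z + z^2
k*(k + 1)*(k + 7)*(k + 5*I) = k^4 + 8*k^3 + 5*I*k^3 + 7*k^2 + 40*I*k^2 + 35*I*k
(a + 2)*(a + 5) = a^2 + 7*a + 10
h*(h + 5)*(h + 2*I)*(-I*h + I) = -I*h^4 + 2*h^3 - 4*I*h^3 + 8*h^2 + 5*I*h^2 - 10*h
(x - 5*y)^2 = x^2 - 10*x*y + 25*y^2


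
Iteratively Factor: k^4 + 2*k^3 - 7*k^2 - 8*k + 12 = (k + 2)*(k^3 - 7*k + 6) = (k - 2)*(k + 2)*(k^2 + 2*k - 3) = (k - 2)*(k + 2)*(k + 3)*(k - 1)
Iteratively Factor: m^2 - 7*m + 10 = (m - 2)*(m - 5)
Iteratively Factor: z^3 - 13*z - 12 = (z + 1)*(z^2 - z - 12) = (z - 4)*(z + 1)*(z + 3)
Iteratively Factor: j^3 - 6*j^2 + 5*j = (j - 5)*(j^2 - j) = (j - 5)*(j - 1)*(j)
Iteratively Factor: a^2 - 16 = (a + 4)*(a - 4)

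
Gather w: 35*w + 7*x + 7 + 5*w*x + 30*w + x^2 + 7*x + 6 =w*(5*x + 65) + x^2 + 14*x + 13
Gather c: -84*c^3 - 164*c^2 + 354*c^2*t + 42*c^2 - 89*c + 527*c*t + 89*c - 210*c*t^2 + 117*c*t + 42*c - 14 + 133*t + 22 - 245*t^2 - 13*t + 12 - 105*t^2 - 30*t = -84*c^3 + c^2*(354*t - 122) + c*(-210*t^2 + 644*t + 42) - 350*t^2 + 90*t + 20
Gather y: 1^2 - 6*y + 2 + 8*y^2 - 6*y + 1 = 8*y^2 - 12*y + 4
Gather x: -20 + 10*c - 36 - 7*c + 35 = 3*c - 21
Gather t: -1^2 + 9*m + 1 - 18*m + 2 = 2 - 9*m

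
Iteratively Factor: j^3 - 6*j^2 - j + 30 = (j + 2)*(j^2 - 8*j + 15) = (j - 5)*(j + 2)*(j - 3)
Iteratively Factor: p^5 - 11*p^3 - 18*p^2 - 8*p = (p + 1)*(p^4 - p^3 - 10*p^2 - 8*p) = (p + 1)*(p + 2)*(p^3 - 3*p^2 - 4*p) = (p - 4)*(p + 1)*(p + 2)*(p^2 + p) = p*(p - 4)*(p + 1)*(p + 2)*(p + 1)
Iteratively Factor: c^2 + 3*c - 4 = (c + 4)*(c - 1)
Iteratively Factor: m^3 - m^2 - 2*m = (m)*(m^2 - m - 2) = m*(m + 1)*(m - 2)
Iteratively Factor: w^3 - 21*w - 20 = (w + 4)*(w^2 - 4*w - 5) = (w + 1)*(w + 4)*(w - 5)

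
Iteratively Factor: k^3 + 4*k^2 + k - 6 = (k + 3)*(k^2 + k - 2) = (k - 1)*(k + 3)*(k + 2)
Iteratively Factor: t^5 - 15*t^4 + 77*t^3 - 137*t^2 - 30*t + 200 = (t - 5)*(t^4 - 10*t^3 + 27*t^2 - 2*t - 40) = (t - 5)*(t - 2)*(t^3 - 8*t^2 + 11*t + 20) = (t - 5)*(t - 4)*(t - 2)*(t^2 - 4*t - 5) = (t - 5)*(t - 4)*(t - 2)*(t + 1)*(t - 5)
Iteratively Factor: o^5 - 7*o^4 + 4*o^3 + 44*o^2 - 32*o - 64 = (o - 4)*(o^4 - 3*o^3 - 8*o^2 + 12*o + 16) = (o - 4)^2*(o^3 + o^2 - 4*o - 4) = (o - 4)^2*(o + 2)*(o^2 - o - 2) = (o - 4)^2*(o + 1)*(o + 2)*(o - 2)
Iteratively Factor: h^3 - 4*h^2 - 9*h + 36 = (h - 3)*(h^2 - h - 12) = (h - 3)*(h + 3)*(h - 4)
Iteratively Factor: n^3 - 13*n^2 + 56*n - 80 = (n - 5)*(n^2 - 8*n + 16) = (n - 5)*(n - 4)*(n - 4)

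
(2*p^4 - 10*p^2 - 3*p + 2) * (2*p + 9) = 4*p^5 + 18*p^4 - 20*p^3 - 96*p^2 - 23*p + 18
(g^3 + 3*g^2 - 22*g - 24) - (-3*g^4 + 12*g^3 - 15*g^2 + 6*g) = 3*g^4 - 11*g^3 + 18*g^2 - 28*g - 24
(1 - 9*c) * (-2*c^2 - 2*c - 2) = 18*c^3 + 16*c^2 + 16*c - 2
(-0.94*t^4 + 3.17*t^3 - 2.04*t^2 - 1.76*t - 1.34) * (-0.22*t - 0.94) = 0.2068*t^5 + 0.1862*t^4 - 2.531*t^3 + 2.3048*t^2 + 1.9492*t + 1.2596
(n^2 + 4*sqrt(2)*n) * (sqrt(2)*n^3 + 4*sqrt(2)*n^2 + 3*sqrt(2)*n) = sqrt(2)*n^5 + 4*sqrt(2)*n^4 + 8*n^4 + 3*sqrt(2)*n^3 + 32*n^3 + 24*n^2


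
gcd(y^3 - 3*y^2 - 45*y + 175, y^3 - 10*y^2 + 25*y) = y^2 - 10*y + 25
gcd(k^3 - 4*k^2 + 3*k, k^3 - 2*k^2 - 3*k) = k^2 - 3*k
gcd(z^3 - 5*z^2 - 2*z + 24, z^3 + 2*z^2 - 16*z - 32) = z^2 - 2*z - 8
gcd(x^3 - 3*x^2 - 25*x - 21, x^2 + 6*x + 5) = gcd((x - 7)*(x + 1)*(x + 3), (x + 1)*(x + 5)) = x + 1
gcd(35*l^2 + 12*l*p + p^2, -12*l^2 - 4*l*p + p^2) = 1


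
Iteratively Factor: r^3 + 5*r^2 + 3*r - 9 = (r + 3)*(r^2 + 2*r - 3) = (r - 1)*(r + 3)*(r + 3)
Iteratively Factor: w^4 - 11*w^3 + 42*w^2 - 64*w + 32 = (w - 4)*(w^3 - 7*w^2 + 14*w - 8) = (w - 4)*(w - 2)*(w^2 - 5*w + 4) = (w - 4)^2*(w - 2)*(w - 1)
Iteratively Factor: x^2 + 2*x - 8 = (x - 2)*(x + 4)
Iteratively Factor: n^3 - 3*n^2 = (n)*(n^2 - 3*n) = n*(n - 3)*(n)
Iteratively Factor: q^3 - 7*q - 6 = (q - 3)*(q^2 + 3*q + 2) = (q - 3)*(q + 1)*(q + 2)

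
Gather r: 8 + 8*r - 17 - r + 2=7*r - 7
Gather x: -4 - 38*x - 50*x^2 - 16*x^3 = -16*x^3 - 50*x^2 - 38*x - 4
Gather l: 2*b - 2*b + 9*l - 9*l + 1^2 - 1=0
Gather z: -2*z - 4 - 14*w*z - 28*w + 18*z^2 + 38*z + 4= -28*w + 18*z^2 + z*(36 - 14*w)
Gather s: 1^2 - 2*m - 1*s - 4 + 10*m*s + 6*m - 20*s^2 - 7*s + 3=4*m - 20*s^2 + s*(10*m - 8)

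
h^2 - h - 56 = (h - 8)*(h + 7)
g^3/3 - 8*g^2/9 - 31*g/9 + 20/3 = (g/3 + 1)*(g - 4)*(g - 5/3)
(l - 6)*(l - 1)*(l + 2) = l^3 - 5*l^2 - 8*l + 12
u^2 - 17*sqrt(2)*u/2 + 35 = (u - 5*sqrt(2))*(u - 7*sqrt(2)/2)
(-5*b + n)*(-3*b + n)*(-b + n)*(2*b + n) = -30*b^4 + 31*b^3*n + 5*b^2*n^2 - 7*b*n^3 + n^4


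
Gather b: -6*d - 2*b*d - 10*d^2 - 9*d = -2*b*d - 10*d^2 - 15*d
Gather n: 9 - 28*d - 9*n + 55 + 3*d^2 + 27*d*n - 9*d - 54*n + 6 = 3*d^2 - 37*d + n*(27*d - 63) + 70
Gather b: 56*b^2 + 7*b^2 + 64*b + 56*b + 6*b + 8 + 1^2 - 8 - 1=63*b^2 + 126*b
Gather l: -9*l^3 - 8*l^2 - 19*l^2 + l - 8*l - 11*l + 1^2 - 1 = -9*l^3 - 27*l^2 - 18*l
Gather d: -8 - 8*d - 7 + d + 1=-7*d - 14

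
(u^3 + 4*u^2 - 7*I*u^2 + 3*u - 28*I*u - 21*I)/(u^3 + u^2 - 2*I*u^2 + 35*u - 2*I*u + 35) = (u + 3)/(u + 5*I)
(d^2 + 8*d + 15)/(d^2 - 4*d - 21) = (d + 5)/(d - 7)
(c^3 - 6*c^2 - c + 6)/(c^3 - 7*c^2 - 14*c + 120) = (c^2 - 1)/(c^2 - c - 20)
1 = 1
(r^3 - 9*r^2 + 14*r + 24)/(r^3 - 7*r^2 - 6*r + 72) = (r + 1)/(r + 3)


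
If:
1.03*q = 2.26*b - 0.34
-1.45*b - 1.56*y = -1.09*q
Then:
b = 1.65666563563254*y + 0.382101247551294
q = 3.63501391896072*y + 0.508299824724198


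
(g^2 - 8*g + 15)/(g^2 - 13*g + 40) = (g - 3)/(g - 8)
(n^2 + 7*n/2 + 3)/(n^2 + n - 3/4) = 2*(n + 2)/(2*n - 1)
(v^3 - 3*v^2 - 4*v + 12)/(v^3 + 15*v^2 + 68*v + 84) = (v^2 - 5*v + 6)/(v^2 + 13*v + 42)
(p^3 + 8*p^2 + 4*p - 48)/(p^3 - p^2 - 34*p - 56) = (p^2 + 4*p - 12)/(p^2 - 5*p - 14)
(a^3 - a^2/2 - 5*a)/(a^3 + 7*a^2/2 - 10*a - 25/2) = a*(a + 2)/(a^2 + 6*a + 5)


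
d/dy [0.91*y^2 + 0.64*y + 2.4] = 1.82*y + 0.64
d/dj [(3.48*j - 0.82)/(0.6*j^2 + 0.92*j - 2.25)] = (-2.088*j^2 + 0.984*j - 7.0756)/(0.36*j^4 + 1.104*j^3 - 1.8536*j^2 - 4.14*j + 5.0625)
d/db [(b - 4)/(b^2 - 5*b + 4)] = -1/(b^2 - 2*b + 1)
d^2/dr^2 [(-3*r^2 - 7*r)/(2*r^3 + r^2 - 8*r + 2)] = 2*(-12*r^6 - 84*r^5 - 186*r^4 - 59*r^3 + 186*r^2 + 42*r - 124)/(8*r^9 + 12*r^8 - 90*r^7 - 71*r^6 + 384*r^5 + 6*r^4 - 584*r^3 + 396*r^2 - 96*r + 8)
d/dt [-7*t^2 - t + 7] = -14*t - 1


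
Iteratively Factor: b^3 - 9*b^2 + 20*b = (b - 5)*(b^2 - 4*b) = (b - 5)*(b - 4)*(b)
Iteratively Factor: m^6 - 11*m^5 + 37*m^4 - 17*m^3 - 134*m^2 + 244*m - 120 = (m - 1)*(m^5 - 10*m^4 + 27*m^3 + 10*m^2 - 124*m + 120) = (m - 5)*(m - 1)*(m^4 - 5*m^3 + 2*m^2 + 20*m - 24) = (m - 5)*(m - 1)*(m + 2)*(m^3 - 7*m^2 + 16*m - 12) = (m - 5)*(m - 2)*(m - 1)*(m + 2)*(m^2 - 5*m + 6) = (m - 5)*(m - 2)^2*(m - 1)*(m + 2)*(m - 3)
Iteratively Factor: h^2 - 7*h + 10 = (h - 2)*(h - 5)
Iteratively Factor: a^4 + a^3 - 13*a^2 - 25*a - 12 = (a + 3)*(a^3 - 2*a^2 - 7*a - 4) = (a - 4)*(a + 3)*(a^2 + 2*a + 1) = (a - 4)*(a + 1)*(a + 3)*(a + 1)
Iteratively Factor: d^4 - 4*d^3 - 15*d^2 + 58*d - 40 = (d - 2)*(d^3 - 2*d^2 - 19*d + 20) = (d - 2)*(d + 4)*(d^2 - 6*d + 5) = (d - 2)*(d - 1)*(d + 4)*(d - 5)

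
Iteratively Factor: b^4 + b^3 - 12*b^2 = (b + 4)*(b^3 - 3*b^2) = b*(b + 4)*(b^2 - 3*b) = b^2*(b + 4)*(b - 3)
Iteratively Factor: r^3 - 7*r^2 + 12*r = (r - 4)*(r^2 - 3*r) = (r - 4)*(r - 3)*(r)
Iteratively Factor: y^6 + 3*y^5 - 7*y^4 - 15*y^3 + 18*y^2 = (y - 1)*(y^5 + 4*y^4 - 3*y^3 - 18*y^2) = (y - 2)*(y - 1)*(y^4 + 6*y^3 + 9*y^2) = (y - 2)*(y - 1)*(y + 3)*(y^3 + 3*y^2) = y*(y - 2)*(y - 1)*(y + 3)*(y^2 + 3*y) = y^2*(y - 2)*(y - 1)*(y + 3)*(y + 3)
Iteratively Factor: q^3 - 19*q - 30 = (q + 2)*(q^2 - 2*q - 15) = (q + 2)*(q + 3)*(q - 5)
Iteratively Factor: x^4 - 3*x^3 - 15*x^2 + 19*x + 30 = (x + 1)*(x^3 - 4*x^2 - 11*x + 30) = (x + 1)*(x + 3)*(x^2 - 7*x + 10) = (x - 5)*(x + 1)*(x + 3)*(x - 2)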